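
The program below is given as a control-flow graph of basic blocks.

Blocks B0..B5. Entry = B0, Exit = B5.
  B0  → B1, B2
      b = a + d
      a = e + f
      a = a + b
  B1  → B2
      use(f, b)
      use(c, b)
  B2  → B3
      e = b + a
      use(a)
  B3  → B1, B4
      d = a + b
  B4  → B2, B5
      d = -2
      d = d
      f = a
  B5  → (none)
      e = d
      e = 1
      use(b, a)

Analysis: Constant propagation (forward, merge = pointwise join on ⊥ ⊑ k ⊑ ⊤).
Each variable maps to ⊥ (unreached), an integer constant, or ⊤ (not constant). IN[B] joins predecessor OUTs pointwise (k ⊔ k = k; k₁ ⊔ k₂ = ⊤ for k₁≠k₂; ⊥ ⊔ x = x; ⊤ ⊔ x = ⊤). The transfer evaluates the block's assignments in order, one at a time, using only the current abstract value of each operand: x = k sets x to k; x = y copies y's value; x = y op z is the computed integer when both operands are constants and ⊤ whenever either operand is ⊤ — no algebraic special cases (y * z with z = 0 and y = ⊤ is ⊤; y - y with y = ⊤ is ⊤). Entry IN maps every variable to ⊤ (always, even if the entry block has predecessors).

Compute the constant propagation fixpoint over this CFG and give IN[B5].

Answer: {a: ⊤, b: ⊤, c: ⊤, d: -2, e: ⊤, f: ⊤}

Derivation:
Fixpoint table:
  B0: | IN=(all ⊤) | OUT=(all ⊤)
  B1: | IN=(all ⊤) | OUT=(all ⊤)
  B2: | IN=(all ⊤) | OUT=(all ⊤)
  B3: | IN=(all ⊤) | OUT=(all ⊤)
  B4: | IN=(all ⊤) | OUT={d:-2; rest ⊤}
  B5: | IN={d:-2; rest ⊤} | OUT={d:-2, e:1; rest ⊤}

Merge at B5: IN[B5] = OUT[B4] = {a: ⊤, b: ⊤, c: ⊤, d: -2, e: ⊤, f: ⊤}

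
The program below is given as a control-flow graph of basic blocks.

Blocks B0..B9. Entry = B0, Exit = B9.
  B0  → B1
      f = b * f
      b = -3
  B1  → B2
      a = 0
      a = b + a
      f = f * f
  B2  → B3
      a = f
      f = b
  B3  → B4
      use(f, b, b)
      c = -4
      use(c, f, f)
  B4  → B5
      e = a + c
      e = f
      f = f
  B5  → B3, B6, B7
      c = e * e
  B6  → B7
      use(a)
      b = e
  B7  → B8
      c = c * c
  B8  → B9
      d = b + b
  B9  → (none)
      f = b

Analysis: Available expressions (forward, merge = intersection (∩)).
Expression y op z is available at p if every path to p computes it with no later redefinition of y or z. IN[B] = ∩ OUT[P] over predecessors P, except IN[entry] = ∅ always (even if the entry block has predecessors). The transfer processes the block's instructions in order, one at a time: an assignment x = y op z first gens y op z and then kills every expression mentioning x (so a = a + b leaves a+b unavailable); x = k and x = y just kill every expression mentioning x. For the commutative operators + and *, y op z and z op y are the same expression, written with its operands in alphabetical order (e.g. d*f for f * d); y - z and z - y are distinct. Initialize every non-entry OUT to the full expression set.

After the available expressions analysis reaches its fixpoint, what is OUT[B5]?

Fixpoint table:
  B0: | IN={} | OUT={}
  B1: | IN={} | OUT={}
  B2: | IN={} | OUT={}
  B3: | IN={} | OUT={}
  B4: | IN={} | OUT={a+c}
  B5: | IN={a+c} | OUT={e*e}
  B6: | IN={e*e} | OUT={e*e}
  B7: | IN={e*e} | OUT={e*e}
  B8: | IN={e*e} | OUT={b+b, e*e}
  B9: | IN={b+b, e*e} | OUT={b+b, e*e}

Merge at B5: IN[B5] = OUT[B4] = {a+c}
Applying B5's transfer function to that IN value gives OUT[B5] (row B5 above).

Answer: {e*e}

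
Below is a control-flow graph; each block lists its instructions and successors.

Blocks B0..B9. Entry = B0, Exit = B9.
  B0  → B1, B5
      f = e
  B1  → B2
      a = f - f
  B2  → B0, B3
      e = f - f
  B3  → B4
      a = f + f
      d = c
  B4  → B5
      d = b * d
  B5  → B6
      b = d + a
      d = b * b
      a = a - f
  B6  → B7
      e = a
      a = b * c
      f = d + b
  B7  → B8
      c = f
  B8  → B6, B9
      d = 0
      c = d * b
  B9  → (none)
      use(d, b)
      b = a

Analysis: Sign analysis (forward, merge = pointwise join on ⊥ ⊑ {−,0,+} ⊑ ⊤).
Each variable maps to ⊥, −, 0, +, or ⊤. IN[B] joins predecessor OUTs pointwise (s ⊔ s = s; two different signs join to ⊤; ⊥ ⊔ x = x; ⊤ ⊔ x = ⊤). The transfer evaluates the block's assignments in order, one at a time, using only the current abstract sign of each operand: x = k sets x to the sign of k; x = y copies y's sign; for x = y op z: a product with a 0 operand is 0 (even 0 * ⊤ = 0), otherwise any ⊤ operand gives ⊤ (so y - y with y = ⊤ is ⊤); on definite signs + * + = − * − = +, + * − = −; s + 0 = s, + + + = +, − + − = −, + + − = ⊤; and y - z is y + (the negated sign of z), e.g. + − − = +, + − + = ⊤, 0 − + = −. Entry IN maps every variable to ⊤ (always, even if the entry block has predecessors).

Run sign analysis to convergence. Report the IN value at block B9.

Fixpoint table:
  B0:  IN=(all ⊤)  OUT=(all ⊤)
  B1:  IN=(all ⊤)  OUT=(all ⊤)
  B2:  IN=(all ⊤)  OUT=(all ⊤)
  B3:  IN=(all ⊤)  OUT=(all ⊤)
  B4:  IN=(all ⊤)  OUT=(all ⊤)
  B5:  IN=(all ⊤)  OUT=(all ⊤)
  B6:  IN=(all ⊤)  OUT=(all ⊤)
  B7:  IN=(all ⊤)  OUT=(all ⊤)
  B8:  IN=(all ⊤)  OUT={c:0, d:0; rest ⊤}
  B9:  IN={c:0, d:0; rest ⊤}  OUT={c:0, d:0; rest ⊤}

Merge at B9: IN[B9] = OUT[B8] = {a: ⊤, b: ⊤, c: 0, d: 0, e: ⊤, f: ⊤}

Answer: {a: ⊤, b: ⊤, c: 0, d: 0, e: ⊤, f: ⊤}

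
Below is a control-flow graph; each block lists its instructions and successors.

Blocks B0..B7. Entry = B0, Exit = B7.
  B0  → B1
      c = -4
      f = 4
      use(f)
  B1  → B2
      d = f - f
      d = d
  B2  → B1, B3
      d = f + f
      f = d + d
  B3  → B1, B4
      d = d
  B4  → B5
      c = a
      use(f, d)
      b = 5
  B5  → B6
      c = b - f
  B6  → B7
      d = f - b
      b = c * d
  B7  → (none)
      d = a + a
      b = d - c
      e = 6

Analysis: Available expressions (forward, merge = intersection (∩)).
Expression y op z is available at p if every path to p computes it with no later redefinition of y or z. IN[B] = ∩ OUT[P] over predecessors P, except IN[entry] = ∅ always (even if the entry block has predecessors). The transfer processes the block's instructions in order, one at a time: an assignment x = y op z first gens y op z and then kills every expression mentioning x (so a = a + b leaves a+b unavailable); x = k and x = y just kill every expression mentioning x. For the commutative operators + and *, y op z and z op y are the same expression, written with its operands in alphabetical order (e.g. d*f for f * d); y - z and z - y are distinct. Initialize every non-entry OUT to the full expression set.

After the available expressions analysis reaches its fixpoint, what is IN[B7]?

Per-block solution:
  B0:  IN={}  OUT={}
  B1:  IN={}  OUT={f-f}
  B2:  IN={f-f}  OUT={d+d}
  B3:  IN={d+d}  OUT={}
  B4:  IN={}  OUT={}
  B5:  IN={}  OUT={b-f}
  B6:  IN={b-f}  OUT={c*d}
  B7:  IN={c*d}  OUT={a+a, d-c}

Merge at B7: IN[B7] = OUT[B6] = {c*d}

Answer: {c*d}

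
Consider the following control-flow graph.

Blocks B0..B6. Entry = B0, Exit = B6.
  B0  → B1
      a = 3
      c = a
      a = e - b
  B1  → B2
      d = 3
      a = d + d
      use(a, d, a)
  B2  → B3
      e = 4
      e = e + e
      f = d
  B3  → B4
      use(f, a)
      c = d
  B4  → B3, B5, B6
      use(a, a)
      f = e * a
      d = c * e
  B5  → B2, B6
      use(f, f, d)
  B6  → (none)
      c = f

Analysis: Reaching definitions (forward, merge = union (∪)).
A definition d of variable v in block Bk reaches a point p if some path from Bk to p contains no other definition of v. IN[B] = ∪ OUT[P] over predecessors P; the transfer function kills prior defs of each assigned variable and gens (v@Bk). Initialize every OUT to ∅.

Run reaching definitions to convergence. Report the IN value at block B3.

Fixpoint table:
  B0: | IN={} | OUT={a@B0, c@B0}
  B1: | IN={a@B0, c@B0} | OUT={a@B1, c@B0, d@B1}
  B2: | IN={a@B1, c@B0, c@B3, d@B1, d@B4, e@B2, f@B4} | OUT={a@B1, c@B0, c@B3, d@B1, d@B4, e@B2, f@B2}
  B3: | IN={a@B1, c@B0, c@B3, d@B1, d@B4, e@B2, f@B2, f@B4} | OUT={a@B1, c@B3, d@B1, d@B4, e@B2, f@B2, f@B4}
  B4: | IN={a@B1, c@B3, d@B1, d@B4, e@B2, f@B2, f@B4} | OUT={a@B1, c@B3, d@B4, e@B2, f@B4}
  B5: | IN={a@B1, c@B3, d@B4, e@B2, f@B4} | OUT={a@B1, c@B3, d@B4, e@B2, f@B4}
  B6: | IN={a@B1, c@B3, d@B4, e@B2, f@B4} | OUT={a@B1, c@B6, d@B4, e@B2, f@B4}

Merge at B3: IN[B3] = OUT[B2] ⊔ OUT[B4] = {a@B1, c@B0, c@B3, d@B1, d@B4, e@B2, f@B2, f@B4}

Answer: {a@B1, c@B0, c@B3, d@B1, d@B4, e@B2, f@B2, f@B4}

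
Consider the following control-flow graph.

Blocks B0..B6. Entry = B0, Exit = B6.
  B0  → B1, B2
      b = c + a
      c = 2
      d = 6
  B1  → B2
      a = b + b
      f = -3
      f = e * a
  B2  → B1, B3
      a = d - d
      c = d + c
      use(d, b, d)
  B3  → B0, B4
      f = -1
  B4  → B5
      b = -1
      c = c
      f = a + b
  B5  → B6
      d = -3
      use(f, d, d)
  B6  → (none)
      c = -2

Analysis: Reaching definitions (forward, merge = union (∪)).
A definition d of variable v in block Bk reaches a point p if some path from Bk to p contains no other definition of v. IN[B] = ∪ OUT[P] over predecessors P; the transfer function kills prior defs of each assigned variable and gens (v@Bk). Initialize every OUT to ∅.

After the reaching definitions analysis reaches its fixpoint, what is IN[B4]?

Per-block solution:
  B0:  IN={a@B2, b@B0, c@B2, d@B0, f@B3}  OUT={a@B2, b@B0, c@B0, d@B0, f@B3}
  B1:  IN={a@B2, b@B0, c@B0, c@B2, d@B0, f@B1, f@B3}  OUT={a@B1, b@B0, c@B0, c@B2, d@B0, f@B1}
  B2:  IN={a@B1, a@B2, b@B0, c@B0, c@B2, d@B0, f@B1, f@B3}  OUT={a@B2, b@B0, c@B2, d@B0, f@B1, f@B3}
  B3:  IN={a@B2, b@B0, c@B2, d@B0, f@B1, f@B3}  OUT={a@B2, b@B0, c@B2, d@B0, f@B3}
  B4:  IN={a@B2, b@B0, c@B2, d@B0, f@B3}  OUT={a@B2, b@B4, c@B4, d@B0, f@B4}
  B5:  IN={a@B2, b@B4, c@B4, d@B0, f@B4}  OUT={a@B2, b@B4, c@B4, d@B5, f@B4}
  B6:  IN={a@B2, b@B4, c@B4, d@B5, f@B4}  OUT={a@B2, b@B4, c@B6, d@B5, f@B4}

Merge at B4: IN[B4] = OUT[B3] = {a@B2, b@B0, c@B2, d@B0, f@B3}

Answer: {a@B2, b@B0, c@B2, d@B0, f@B3}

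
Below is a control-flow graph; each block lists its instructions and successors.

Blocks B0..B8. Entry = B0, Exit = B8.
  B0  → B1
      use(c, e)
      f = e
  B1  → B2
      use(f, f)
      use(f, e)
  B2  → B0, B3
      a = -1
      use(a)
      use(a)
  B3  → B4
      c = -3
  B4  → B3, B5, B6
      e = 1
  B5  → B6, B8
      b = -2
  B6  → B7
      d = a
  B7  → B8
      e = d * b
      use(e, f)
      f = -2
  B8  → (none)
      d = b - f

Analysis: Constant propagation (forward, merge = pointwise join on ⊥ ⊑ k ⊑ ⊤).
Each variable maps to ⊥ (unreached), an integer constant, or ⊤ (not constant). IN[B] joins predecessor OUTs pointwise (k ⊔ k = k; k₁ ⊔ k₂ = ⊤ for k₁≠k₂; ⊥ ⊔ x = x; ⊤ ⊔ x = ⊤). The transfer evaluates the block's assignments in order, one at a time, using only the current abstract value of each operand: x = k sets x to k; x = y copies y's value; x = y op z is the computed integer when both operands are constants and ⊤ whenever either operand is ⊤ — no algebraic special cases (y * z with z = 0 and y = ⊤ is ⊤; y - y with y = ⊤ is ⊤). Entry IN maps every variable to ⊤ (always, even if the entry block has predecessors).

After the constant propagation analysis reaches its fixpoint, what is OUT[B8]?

Answer: {a: -1, b: ⊤, c: -3, d: ⊤, e: ⊤, f: ⊤}

Trace:
Converged values:
  B0:   IN=(all ⊤)   OUT=(all ⊤)
  B1:   IN=(all ⊤)   OUT=(all ⊤)
  B2:   IN=(all ⊤)   OUT={a:-1; rest ⊤}
  B3:   IN={a:-1; rest ⊤}   OUT={a:-1, c:-3; rest ⊤}
  B4:   IN={a:-1, c:-3; rest ⊤}   OUT={a:-1, c:-3, e:1; rest ⊤}
  B5:   IN={a:-1, c:-3, e:1; rest ⊤}   OUT={a:-1, b:-2, c:-3, e:1; rest ⊤}
  B6:   IN={a:-1, c:-3, e:1; rest ⊤}   OUT={a:-1, c:-3, d:-1, e:1; rest ⊤}
  B7:   IN={a:-1, c:-3, d:-1, e:1; rest ⊤}   OUT={a:-1, c:-3, d:-1, f:-2; rest ⊤}
  B8:   IN={a:-1, c:-3; rest ⊤}   OUT={a:-1, c:-3; rest ⊤}

Merge at B8: IN[B8] = OUT[B5] ⊔ OUT[B7] = {a: -1, b: ⊤, c: -3, d: ⊤, e: ⊤, f: ⊤}
Applying B8's transfer function to that IN value gives OUT[B8] (row B8 above).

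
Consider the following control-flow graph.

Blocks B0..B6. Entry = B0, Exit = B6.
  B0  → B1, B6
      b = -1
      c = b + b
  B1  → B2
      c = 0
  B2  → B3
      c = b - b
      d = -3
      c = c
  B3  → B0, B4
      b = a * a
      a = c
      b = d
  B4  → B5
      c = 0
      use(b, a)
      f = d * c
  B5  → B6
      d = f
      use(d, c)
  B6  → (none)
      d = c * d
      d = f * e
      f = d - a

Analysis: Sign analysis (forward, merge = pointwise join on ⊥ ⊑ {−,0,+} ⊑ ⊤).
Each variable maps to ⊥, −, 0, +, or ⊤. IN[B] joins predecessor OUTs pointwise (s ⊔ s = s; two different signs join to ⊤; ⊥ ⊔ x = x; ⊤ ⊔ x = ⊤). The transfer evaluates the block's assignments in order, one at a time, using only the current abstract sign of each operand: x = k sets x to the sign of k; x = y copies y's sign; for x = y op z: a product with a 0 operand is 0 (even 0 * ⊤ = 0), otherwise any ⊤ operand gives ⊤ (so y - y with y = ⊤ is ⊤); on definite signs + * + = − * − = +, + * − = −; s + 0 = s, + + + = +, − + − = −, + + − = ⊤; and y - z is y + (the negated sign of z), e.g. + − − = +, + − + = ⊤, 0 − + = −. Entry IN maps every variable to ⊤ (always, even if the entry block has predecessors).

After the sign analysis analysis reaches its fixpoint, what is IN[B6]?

Answer: {a: ⊤, b: -, c: ⊤, d: ⊤, e: ⊤, f: ⊤}

Trace:
Per-block solution:
  B0: | IN=(all ⊤) | OUT={b:-, c:-; rest ⊤}
  B1: | IN={b:-, c:-; rest ⊤} | OUT={b:-, c:0; rest ⊤}
  B2: | IN={b:-, c:0; rest ⊤} | OUT={b:-, d:-; rest ⊤}
  B3: | IN={b:-, d:-; rest ⊤} | OUT={b:-, d:-; rest ⊤}
  B4: | IN={b:-, d:-; rest ⊤} | OUT={b:-, c:0, d:-, f:0; rest ⊤}
  B5: | IN={b:-, c:0, d:-, f:0; rest ⊤} | OUT={b:-, c:0, d:0, f:0; rest ⊤}
  B6: | IN={b:-; rest ⊤} | OUT={b:-; rest ⊤}

Merge at B6: IN[B6] = OUT[B0] ⊔ OUT[B5] = {a: ⊤, b: -, c: ⊤, d: ⊤, e: ⊤, f: ⊤}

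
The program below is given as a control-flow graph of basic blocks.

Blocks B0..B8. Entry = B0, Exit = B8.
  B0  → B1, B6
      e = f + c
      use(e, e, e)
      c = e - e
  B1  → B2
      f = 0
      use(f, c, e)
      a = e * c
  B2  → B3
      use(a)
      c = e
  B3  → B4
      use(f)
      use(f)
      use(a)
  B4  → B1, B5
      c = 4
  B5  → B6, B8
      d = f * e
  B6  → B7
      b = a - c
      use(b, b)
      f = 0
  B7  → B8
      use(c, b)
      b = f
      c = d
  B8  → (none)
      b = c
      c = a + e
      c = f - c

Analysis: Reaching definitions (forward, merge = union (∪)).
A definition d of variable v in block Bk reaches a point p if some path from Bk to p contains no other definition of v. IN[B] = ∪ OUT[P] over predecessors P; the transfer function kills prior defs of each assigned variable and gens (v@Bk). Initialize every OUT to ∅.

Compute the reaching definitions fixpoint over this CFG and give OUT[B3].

Per-block solution:
  B0: | IN={} | OUT={c@B0, e@B0}
  B1: | IN={a@B1, c@B0, c@B4, e@B0, f@B1} | OUT={a@B1, c@B0, c@B4, e@B0, f@B1}
  B2: | IN={a@B1, c@B0, c@B4, e@B0, f@B1} | OUT={a@B1, c@B2, e@B0, f@B1}
  B3: | IN={a@B1, c@B2, e@B0, f@B1} | OUT={a@B1, c@B2, e@B0, f@B1}
  B4: | IN={a@B1, c@B2, e@B0, f@B1} | OUT={a@B1, c@B4, e@B0, f@B1}
  B5: | IN={a@B1, c@B4, e@B0, f@B1} | OUT={a@B1, c@B4, d@B5, e@B0, f@B1}
  B6: | IN={a@B1, c@B0, c@B4, d@B5, e@B0, f@B1} | OUT={a@B1, b@B6, c@B0, c@B4, d@B5, e@B0, f@B6}
  B7: | IN={a@B1, b@B6, c@B0, c@B4, d@B5, e@B0, f@B6} | OUT={a@B1, b@B7, c@B7, d@B5, e@B0, f@B6}
  B8: | IN={a@B1, b@B7, c@B4, c@B7, d@B5, e@B0, f@B1, f@B6} | OUT={a@B1, b@B8, c@B8, d@B5, e@B0, f@B1, f@B6}

Merge at B3: IN[B3] = OUT[B2] = {a@B1, c@B2, e@B0, f@B1}
Applying B3's transfer function to that IN value gives OUT[B3] (row B3 above).

Answer: {a@B1, c@B2, e@B0, f@B1}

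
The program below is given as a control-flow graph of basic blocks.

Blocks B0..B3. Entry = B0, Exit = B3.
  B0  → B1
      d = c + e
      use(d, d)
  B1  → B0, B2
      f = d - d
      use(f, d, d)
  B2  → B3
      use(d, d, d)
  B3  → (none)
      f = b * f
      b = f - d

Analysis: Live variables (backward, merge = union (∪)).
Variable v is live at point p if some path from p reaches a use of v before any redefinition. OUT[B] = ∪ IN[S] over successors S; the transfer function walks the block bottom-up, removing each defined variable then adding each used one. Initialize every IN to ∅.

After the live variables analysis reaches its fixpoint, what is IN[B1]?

Answer: {b, c, d, e}

Trace:
Converged values:
  B0:   IN={b, c, e}   OUT={b, c, d, e}
  B1:   IN={b, c, d, e}   OUT={b, c, d, e, f}
  B2:   IN={b, d, f}   OUT={b, d, f}
  B3:   IN={b, d, f}   OUT={}

Merge at B1: OUT[B1] = IN[B0] ⊔ IN[B2] = {b, c, d, e, f}
Applying B1's transfer function to that OUT value gives IN[B1] (row B1 above).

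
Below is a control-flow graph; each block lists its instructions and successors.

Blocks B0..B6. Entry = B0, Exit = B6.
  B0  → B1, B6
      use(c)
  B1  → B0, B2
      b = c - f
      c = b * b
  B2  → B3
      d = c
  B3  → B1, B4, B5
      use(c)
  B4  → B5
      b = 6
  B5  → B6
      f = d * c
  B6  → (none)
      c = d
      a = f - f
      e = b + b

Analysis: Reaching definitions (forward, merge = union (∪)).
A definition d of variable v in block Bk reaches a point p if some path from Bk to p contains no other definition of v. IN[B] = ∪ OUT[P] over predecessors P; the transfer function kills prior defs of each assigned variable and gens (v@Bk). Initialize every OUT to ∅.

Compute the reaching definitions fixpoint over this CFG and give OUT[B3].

Converged values:
  B0: | IN={b@B1, c@B1, d@B2} | OUT={b@B1, c@B1, d@B2}
  B1: | IN={b@B1, c@B1, d@B2} | OUT={b@B1, c@B1, d@B2}
  B2: | IN={b@B1, c@B1, d@B2} | OUT={b@B1, c@B1, d@B2}
  B3: | IN={b@B1, c@B1, d@B2} | OUT={b@B1, c@B1, d@B2}
  B4: | IN={b@B1, c@B1, d@B2} | OUT={b@B4, c@B1, d@B2}
  B5: | IN={b@B1, b@B4, c@B1, d@B2} | OUT={b@B1, b@B4, c@B1, d@B2, f@B5}
  B6: | IN={b@B1, b@B4, c@B1, d@B2, f@B5} | OUT={a@B6, b@B1, b@B4, c@B6, d@B2, e@B6, f@B5}

Merge at B3: IN[B3] = OUT[B2] = {b@B1, c@B1, d@B2}
Applying B3's transfer function to that IN value gives OUT[B3] (row B3 above).

Answer: {b@B1, c@B1, d@B2}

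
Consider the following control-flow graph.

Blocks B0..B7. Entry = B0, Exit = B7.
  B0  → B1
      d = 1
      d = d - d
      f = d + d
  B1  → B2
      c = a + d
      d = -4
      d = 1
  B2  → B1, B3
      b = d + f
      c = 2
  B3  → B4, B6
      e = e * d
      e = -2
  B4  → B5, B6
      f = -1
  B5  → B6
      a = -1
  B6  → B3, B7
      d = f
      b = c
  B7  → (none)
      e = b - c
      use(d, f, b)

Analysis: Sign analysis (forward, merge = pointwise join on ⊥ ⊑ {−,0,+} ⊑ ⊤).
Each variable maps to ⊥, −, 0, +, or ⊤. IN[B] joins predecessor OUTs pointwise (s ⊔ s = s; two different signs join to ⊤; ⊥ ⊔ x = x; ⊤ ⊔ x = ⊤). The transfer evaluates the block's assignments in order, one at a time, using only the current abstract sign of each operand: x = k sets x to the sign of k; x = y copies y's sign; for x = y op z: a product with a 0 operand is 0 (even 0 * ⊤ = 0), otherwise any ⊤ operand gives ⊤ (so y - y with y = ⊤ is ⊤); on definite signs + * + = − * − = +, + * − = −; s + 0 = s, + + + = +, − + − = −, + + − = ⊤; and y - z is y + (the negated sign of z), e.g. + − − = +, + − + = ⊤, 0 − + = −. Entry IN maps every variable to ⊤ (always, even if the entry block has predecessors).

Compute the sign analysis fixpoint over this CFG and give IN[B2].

Converged values:
  B0:   IN=(all ⊤)   OUT=(all ⊤)
  B1:   IN=(all ⊤)   OUT={d:+; rest ⊤}
  B2:   IN={d:+; rest ⊤}   OUT={c:+, d:+; rest ⊤}
  B3:   IN={c:+; rest ⊤}   OUT={c:+, e:-; rest ⊤}
  B4:   IN={c:+, e:-; rest ⊤}   OUT={c:+, e:-, f:-; rest ⊤}
  B5:   IN={c:+, e:-, f:-; rest ⊤}   OUT={a:-, c:+, e:-, f:-; rest ⊤}
  B6:   IN={c:+, e:-; rest ⊤}   OUT={b:+, c:+, e:-; rest ⊤}
  B7:   IN={b:+, c:+, e:-; rest ⊤}   OUT={b:+, c:+; rest ⊤}

Merge at B2: IN[B2] = OUT[B1] = {a: ⊤, b: ⊤, c: ⊤, d: +, e: ⊤, f: ⊤}

Answer: {a: ⊤, b: ⊤, c: ⊤, d: +, e: ⊤, f: ⊤}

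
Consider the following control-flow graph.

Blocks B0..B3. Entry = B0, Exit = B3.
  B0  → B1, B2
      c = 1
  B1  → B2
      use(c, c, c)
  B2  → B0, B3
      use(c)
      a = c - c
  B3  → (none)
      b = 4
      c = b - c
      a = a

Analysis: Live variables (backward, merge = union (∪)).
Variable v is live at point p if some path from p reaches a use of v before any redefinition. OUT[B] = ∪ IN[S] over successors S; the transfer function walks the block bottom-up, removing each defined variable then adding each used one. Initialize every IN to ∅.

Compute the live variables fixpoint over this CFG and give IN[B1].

Converged values:
  B0: | IN={} | OUT={c}
  B1: | IN={c} | OUT={c}
  B2: | IN={c} | OUT={a, c}
  B3: | IN={a, c} | OUT={}

Merge at B1: OUT[B1] = IN[B2] = {c}
Applying B1's transfer function to that OUT value gives IN[B1] (row B1 above).

Answer: {c}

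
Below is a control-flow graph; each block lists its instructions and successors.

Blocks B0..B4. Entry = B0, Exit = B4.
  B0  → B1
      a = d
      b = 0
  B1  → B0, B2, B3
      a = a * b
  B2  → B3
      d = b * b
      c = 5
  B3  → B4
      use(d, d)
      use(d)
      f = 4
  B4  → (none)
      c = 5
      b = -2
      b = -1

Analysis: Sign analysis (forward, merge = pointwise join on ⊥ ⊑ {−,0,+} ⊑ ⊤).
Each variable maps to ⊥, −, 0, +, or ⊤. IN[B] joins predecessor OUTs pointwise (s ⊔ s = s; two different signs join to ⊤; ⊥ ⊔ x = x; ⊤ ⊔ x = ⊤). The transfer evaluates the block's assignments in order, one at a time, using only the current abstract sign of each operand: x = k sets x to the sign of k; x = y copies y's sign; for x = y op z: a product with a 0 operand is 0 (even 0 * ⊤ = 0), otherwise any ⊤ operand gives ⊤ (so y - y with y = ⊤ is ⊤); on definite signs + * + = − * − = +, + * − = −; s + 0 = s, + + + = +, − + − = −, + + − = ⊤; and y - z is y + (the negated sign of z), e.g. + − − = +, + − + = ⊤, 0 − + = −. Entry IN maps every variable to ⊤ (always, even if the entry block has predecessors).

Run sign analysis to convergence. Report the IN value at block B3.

Answer: {a: 0, b: 0, c: ⊤, d: ⊤, e: ⊤, f: ⊤}

Trace:
Converged values:
  B0: | IN=(all ⊤) | OUT={b:0; rest ⊤}
  B1: | IN={b:0; rest ⊤} | OUT={a:0, b:0; rest ⊤}
  B2: | IN={a:0, b:0; rest ⊤} | OUT={a:0, b:0, c:+, d:0; rest ⊤}
  B3: | IN={a:0, b:0; rest ⊤} | OUT={a:0, b:0, f:+; rest ⊤}
  B4: | IN={a:0, b:0, f:+; rest ⊤} | OUT={a:0, b:-, c:+, f:+; rest ⊤}

Merge at B3: IN[B3] = OUT[B1] ⊔ OUT[B2] = {a: 0, b: 0, c: ⊤, d: ⊤, e: ⊤, f: ⊤}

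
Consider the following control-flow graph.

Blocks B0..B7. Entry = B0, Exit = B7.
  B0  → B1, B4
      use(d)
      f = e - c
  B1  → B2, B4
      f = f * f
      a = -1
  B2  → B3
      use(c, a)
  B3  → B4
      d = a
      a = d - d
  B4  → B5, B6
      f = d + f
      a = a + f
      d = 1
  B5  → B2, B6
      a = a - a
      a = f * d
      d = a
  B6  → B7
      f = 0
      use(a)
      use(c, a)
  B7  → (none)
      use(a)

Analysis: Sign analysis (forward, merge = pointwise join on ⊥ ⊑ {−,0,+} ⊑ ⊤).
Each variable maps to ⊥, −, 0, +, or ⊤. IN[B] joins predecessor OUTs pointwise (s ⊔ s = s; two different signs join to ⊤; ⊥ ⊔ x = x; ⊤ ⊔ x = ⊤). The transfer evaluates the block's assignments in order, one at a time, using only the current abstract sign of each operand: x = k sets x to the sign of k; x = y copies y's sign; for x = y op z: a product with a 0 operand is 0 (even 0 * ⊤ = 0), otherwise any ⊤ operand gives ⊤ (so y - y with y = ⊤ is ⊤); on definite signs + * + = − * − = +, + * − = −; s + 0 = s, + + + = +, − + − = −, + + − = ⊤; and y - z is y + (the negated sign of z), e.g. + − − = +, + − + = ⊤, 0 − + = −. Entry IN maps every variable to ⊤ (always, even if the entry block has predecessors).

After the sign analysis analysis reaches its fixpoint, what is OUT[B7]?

Converged values:
  B0: | IN=(all ⊤) | OUT=(all ⊤)
  B1: | IN=(all ⊤) | OUT={a:-; rest ⊤}
  B2: | IN=(all ⊤) | OUT=(all ⊤)
  B3: | IN=(all ⊤) | OUT=(all ⊤)
  B4: | IN=(all ⊤) | OUT={d:+; rest ⊤}
  B5: | IN={d:+; rest ⊤} | OUT=(all ⊤)
  B6: | IN=(all ⊤) | OUT={f:0; rest ⊤}
  B7: | IN={f:0; rest ⊤} | OUT={f:0; rest ⊤}

Merge at B7: IN[B7] = OUT[B6] = {a: ⊤, b: ⊤, c: ⊤, d: ⊤, e: ⊤, f: 0}
Applying B7's transfer function to that IN value gives OUT[B7] (row B7 above).

Answer: {a: ⊤, b: ⊤, c: ⊤, d: ⊤, e: ⊤, f: 0}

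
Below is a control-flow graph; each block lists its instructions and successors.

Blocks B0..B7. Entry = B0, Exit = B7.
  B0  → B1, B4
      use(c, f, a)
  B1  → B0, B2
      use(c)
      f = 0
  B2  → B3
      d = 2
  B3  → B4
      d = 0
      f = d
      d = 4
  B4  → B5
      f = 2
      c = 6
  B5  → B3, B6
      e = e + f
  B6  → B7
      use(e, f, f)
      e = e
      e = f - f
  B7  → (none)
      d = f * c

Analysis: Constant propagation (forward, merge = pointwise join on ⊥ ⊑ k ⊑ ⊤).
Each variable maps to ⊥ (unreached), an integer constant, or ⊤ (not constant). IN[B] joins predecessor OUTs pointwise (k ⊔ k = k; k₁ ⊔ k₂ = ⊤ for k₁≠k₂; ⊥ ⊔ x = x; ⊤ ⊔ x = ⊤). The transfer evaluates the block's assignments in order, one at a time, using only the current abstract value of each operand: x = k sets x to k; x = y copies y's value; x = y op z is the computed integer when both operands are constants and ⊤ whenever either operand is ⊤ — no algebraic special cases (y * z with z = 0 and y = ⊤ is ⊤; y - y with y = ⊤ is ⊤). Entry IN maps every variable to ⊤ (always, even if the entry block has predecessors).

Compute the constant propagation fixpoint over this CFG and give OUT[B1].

Converged values:
  B0:   IN=(all ⊤)   OUT=(all ⊤)
  B1:   IN=(all ⊤)   OUT={f:0; rest ⊤}
  B2:   IN={f:0; rest ⊤}   OUT={d:2, f:0; rest ⊤}
  B3:   IN=(all ⊤)   OUT={d:4, f:0; rest ⊤}
  B4:   IN=(all ⊤)   OUT={c:6, f:2; rest ⊤}
  B5:   IN={c:6, f:2; rest ⊤}   OUT={c:6, f:2; rest ⊤}
  B6:   IN={c:6, f:2; rest ⊤}   OUT={c:6, e:0, f:2; rest ⊤}
  B7:   IN={c:6, e:0, f:2; rest ⊤}   OUT={c:6, d:12, e:0, f:2; rest ⊤}

Merge at B1: IN[B1] = OUT[B0] = {a: ⊤, b: ⊤, c: ⊤, d: ⊤, e: ⊤, f: ⊤}
Applying B1's transfer function to that IN value gives OUT[B1] (row B1 above).

Answer: {a: ⊤, b: ⊤, c: ⊤, d: ⊤, e: ⊤, f: 0}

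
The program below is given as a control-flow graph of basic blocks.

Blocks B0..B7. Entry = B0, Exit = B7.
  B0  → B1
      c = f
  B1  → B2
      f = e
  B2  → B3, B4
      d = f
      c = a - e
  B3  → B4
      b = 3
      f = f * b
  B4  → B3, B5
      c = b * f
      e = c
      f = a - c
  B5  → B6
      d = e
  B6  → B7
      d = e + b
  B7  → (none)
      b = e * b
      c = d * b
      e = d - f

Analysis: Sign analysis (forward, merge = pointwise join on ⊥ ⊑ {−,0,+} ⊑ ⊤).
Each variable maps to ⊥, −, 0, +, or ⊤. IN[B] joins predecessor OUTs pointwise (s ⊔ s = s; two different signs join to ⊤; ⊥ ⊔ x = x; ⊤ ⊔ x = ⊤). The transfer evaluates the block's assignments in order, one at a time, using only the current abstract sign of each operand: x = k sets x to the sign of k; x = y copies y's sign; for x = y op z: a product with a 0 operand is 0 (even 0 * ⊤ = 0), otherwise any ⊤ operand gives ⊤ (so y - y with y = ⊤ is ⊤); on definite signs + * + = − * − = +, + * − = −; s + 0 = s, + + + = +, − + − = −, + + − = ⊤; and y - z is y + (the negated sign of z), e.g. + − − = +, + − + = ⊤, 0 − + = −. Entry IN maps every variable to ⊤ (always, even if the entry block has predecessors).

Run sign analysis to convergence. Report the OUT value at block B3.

Answer: {a: ⊤, b: +, c: ⊤, d: ⊤, e: ⊤, f: ⊤}

Trace:
Fixpoint table:
  B0: | IN=(all ⊤) | OUT=(all ⊤)
  B1: | IN=(all ⊤) | OUT=(all ⊤)
  B2: | IN=(all ⊤) | OUT=(all ⊤)
  B3: | IN=(all ⊤) | OUT={b:+; rest ⊤}
  B4: | IN=(all ⊤) | OUT=(all ⊤)
  B5: | IN=(all ⊤) | OUT=(all ⊤)
  B6: | IN=(all ⊤) | OUT=(all ⊤)
  B7: | IN=(all ⊤) | OUT=(all ⊤)

Merge at B3: IN[B3] = OUT[B2] ⊔ OUT[B4] = {a: ⊤, b: ⊤, c: ⊤, d: ⊤, e: ⊤, f: ⊤}
Applying B3's transfer function to that IN value gives OUT[B3] (row B3 above).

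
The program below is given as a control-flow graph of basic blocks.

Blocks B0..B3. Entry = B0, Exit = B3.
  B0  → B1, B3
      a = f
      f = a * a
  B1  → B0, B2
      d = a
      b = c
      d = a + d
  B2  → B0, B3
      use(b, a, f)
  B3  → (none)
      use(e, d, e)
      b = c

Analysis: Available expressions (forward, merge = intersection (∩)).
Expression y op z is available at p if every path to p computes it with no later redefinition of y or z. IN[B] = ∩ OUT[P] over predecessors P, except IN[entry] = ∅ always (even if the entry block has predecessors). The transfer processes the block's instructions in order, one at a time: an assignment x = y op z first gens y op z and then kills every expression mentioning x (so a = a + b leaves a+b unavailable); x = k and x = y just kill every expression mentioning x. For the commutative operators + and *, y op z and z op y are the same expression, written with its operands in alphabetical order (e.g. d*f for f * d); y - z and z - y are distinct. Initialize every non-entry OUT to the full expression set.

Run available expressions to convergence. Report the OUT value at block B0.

Fixpoint table:
  B0: | IN={} | OUT={a*a}
  B1: | IN={a*a} | OUT={a*a}
  B2: | IN={a*a} | OUT={a*a}
  B3: | IN={a*a} | OUT={a*a}

Merge at B0 (entry node, so the boundary value {} is joined with the incoming edge(s)): IN[B0] = {} ∩ OUT[B1] ∩ OUT[B2] = {}
Applying B0's transfer function to that IN value gives OUT[B0] (row B0 above).

Answer: {a*a}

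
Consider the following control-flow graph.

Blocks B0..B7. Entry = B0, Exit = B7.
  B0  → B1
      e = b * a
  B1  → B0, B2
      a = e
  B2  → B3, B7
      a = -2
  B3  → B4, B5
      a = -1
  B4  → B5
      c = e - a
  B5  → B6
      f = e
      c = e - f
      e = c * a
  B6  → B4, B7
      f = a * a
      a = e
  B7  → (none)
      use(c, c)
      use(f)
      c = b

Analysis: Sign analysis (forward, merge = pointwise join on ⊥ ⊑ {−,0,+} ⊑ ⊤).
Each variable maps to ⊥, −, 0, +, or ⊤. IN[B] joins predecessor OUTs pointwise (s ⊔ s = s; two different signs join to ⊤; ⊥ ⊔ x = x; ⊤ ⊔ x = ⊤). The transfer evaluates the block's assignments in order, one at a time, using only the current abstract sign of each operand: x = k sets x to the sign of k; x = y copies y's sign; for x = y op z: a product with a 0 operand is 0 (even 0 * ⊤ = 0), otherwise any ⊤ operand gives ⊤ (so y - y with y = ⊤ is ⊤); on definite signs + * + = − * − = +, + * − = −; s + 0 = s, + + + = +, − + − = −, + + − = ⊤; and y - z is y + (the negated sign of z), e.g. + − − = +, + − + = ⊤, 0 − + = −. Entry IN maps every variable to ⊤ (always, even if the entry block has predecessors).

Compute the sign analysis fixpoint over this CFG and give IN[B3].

Answer: {a: -, b: ⊤, c: ⊤, d: ⊤, e: ⊤, f: ⊤}

Derivation:
Converged values:
  B0:  IN=(all ⊤)  OUT=(all ⊤)
  B1:  IN=(all ⊤)  OUT=(all ⊤)
  B2:  IN=(all ⊤)  OUT={a:-; rest ⊤}
  B3:  IN={a:-; rest ⊤}  OUT={a:-; rest ⊤}
  B4:  IN=(all ⊤)  OUT=(all ⊤)
  B5:  IN=(all ⊤)  OUT=(all ⊤)
  B6:  IN=(all ⊤)  OUT=(all ⊤)
  B7:  IN=(all ⊤)  OUT=(all ⊤)

Merge at B3: IN[B3] = OUT[B2] = {a: -, b: ⊤, c: ⊤, d: ⊤, e: ⊤, f: ⊤}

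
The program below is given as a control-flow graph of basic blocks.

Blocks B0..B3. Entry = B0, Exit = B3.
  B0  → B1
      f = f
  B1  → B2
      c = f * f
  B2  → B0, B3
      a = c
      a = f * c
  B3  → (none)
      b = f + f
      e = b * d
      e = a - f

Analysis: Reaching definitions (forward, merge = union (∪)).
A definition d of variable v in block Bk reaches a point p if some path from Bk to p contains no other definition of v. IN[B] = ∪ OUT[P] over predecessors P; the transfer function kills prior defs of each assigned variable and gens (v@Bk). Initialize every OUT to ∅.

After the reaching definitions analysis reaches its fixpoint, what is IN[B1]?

Per-block solution:
  B0: | IN={a@B2, c@B1, f@B0} | OUT={a@B2, c@B1, f@B0}
  B1: | IN={a@B2, c@B1, f@B0} | OUT={a@B2, c@B1, f@B0}
  B2: | IN={a@B2, c@B1, f@B0} | OUT={a@B2, c@B1, f@B0}
  B3: | IN={a@B2, c@B1, f@B0} | OUT={a@B2, b@B3, c@B1, e@B3, f@B0}

Merge at B1: IN[B1] = OUT[B0] = {a@B2, c@B1, f@B0}

Answer: {a@B2, c@B1, f@B0}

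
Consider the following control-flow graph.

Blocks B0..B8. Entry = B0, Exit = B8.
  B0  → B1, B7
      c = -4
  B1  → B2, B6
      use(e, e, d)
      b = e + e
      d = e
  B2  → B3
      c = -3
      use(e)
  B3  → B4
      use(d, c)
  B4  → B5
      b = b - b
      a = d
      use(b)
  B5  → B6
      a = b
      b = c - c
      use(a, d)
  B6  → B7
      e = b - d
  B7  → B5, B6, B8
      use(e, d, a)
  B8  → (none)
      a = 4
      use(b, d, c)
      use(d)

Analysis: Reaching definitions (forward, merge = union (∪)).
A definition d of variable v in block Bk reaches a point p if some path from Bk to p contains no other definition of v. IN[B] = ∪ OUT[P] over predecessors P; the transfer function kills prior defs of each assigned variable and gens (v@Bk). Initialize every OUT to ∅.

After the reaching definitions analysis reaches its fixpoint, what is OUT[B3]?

Fixpoint table:
  B0: | IN={} | OUT={c@B0}
  B1: | IN={c@B0} | OUT={b@B1, c@B0, d@B1}
  B2: | IN={b@B1, c@B0, d@B1} | OUT={b@B1, c@B2, d@B1}
  B3: | IN={b@B1, c@B2, d@B1} | OUT={b@B1, c@B2, d@B1}
  B4: | IN={b@B1, c@B2, d@B1} | OUT={a@B4, b@B4, c@B2, d@B1}
  B5: | IN={a@B4, a@B5, b@B1, b@B4, b@B5, c@B0, c@B2, d@B1, e@B6} | OUT={a@B5, b@B5, c@B0, c@B2, d@B1, e@B6}
  B6: | IN={a@B5, b@B1, b@B5, c@B0, c@B2, d@B1, e@B6} | OUT={a@B5, b@B1, b@B5, c@B0, c@B2, d@B1, e@B6}
  B7: | IN={a@B5, b@B1, b@B5, c@B0, c@B2, d@B1, e@B6} | OUT={a@B5, b@B1, b@B5, c@B0, c@B2, d@B1, e@B6}
  B8: | IN={a@B5, b@B1, b@B5, c@B0, c@B2, d@B1, e@B6} | OUT={a@B8, b@B1, b@B5, c@B0, c@B2, d@B1, e@B6}

Merge at B3: IN[B3] = OUT[B2] = {b@B1, c@B2, d@B1}
Applying B3's transfer function to that IN value gives OUT[B3] (row B3 above).

Answer: {b@B1, c@B2, d@B1}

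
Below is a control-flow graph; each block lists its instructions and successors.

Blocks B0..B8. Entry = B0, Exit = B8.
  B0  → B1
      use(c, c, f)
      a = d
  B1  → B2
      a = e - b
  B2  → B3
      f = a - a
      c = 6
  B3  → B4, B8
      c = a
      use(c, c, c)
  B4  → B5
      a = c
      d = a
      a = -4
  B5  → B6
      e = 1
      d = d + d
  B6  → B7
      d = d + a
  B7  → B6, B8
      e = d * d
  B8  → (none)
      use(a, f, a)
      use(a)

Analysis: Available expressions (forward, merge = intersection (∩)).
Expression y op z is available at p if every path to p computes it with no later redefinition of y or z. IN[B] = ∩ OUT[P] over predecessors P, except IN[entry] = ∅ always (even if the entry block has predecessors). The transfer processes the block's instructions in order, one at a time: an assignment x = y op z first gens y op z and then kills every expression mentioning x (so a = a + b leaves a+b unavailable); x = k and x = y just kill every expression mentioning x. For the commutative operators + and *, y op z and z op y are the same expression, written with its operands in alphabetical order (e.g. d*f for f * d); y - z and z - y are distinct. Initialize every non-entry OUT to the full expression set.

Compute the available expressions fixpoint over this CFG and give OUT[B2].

Per-block solution:
  B0: | IN={} | OUT={}
  B1: | IN={} | OUT={e-b}
  B2: | IN={e-b} | OUT={a-a, e-b}
  B3: | IN={a-a, e-b} | OUT={a-a, e-b}
  B4: | IN={a-a, e-b} | OUT={e-b}
  B5: | IN={e-b} | OUT={}
  B6: | IN={} | OUT={}
  B7: | IN={} | OUT={d*d}
  B8: | IN={} | OUT={}

Merge at B2: IN[B2] = OUT[B1] = {e-b}
Applying B2's transfer function to that IN value gives OUT[B2] (row B2 above).

Answer: {a-a, e-b}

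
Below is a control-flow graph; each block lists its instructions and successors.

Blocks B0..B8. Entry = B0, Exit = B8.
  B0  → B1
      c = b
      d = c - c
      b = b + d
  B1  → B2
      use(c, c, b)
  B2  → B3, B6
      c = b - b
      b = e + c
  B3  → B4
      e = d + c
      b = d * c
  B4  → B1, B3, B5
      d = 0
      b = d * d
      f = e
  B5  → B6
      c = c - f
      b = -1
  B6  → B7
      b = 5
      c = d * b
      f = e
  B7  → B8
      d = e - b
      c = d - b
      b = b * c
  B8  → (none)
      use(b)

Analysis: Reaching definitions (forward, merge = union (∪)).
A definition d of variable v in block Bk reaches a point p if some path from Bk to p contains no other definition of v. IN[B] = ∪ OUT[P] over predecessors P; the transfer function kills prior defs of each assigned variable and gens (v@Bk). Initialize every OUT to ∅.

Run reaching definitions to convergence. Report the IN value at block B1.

Answer: {b@B0, b@B4, c@B0, c@B2, d@B0, d@B4, e@B3, f@B4}

Working:
Per-block solution:
  B0:  IN={}  OUT={b@B0, c@B0, d@B0}
  B1:  IN={b@B0, b@B4, c@B0, c@B2, d@B0, d@B4, e@B3, f@B4}  OUT={b@B0, b@B4, c@B0, c@B2, d@B0, d@B4, e@B3, f@B4}
  B2:  IN={b@B0, b@B4, c@B0, c@B2, d@B0, d@B4, e@B3, f@B4}  OUT={b@B2, c@B2, d@B0, d@B4, e@B3, f@B4}
  B3:  IN={b@B2, b@B4, c@B2, d@B0, d@B4, e@B3, f@B4}  OUT={b@B3, c@B2, d@B0, d@B4, e@B3, f@B4}
  B4:  IN={b@B3, c@B2, d@B0, d@B4, e@B3, f@B4}  OUT={b@B4, c@B2, d@B4, e@B3, f@B4}
  B5:  IN={b@B4, c@B2, d@B4, e@B3, f@B4}  OUT={b@B5, c@B5, d@B4, e@B3, f@B4}
  B6:  IN={b@B2, b@B5, c@B2, c@B5, d@B0, d@B4, e@B3, f@B4}  OUT={b@B6, c@B6, d@B0, d@B4, e@B3, f@B6}
  B7:  IN={b@B6, c@B6, d@B0, d@B4, e@B3, f@B6}  OUT={b@B7, c@B7, d@B7, e@B3, f@B6}
  B8:  IN={b@B7, c@B7, d@B7, e@B3, f@B6}  OUT={b@B7, c@B7, d@B7, e@B3, f@B6}

Merge at B1: IN[B1] = OUT[B0] ⊔ OUT[B4] = {b@B0, b@B4, c@B0, c@B2, d@B0, d@B4, e@B3, f@B4}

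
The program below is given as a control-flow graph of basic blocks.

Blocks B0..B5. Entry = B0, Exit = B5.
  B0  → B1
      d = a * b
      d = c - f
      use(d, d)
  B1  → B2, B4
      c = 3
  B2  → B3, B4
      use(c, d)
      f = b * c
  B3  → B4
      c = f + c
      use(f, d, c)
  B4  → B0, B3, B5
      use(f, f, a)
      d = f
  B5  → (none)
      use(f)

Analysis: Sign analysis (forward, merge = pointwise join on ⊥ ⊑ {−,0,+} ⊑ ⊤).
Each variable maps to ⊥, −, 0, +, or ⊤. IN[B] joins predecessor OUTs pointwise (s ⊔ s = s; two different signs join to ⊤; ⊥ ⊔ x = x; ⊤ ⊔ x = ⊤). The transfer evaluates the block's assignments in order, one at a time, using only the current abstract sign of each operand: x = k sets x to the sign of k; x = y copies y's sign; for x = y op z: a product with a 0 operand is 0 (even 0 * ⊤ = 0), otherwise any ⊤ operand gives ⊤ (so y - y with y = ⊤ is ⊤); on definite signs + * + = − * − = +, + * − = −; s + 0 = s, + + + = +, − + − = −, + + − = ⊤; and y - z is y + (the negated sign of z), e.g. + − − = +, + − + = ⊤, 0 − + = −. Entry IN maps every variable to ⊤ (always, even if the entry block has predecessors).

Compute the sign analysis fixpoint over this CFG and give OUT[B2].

Answer: {a: ⊤, b: ⊤, c: +, d: ⊤, e: ⊤, f: ⊤}

Derivation:
Converged values:
  B0: | IN=(all ⊤) | OUT=(all ⊤)
  B1: | IN=(all ⊤) | OUT={c:+; rest ⊤}
  B2: | IN={c:+; rest ⊤} | OUT={c:+; rest ⊤}
  B3: | IN=(all ⊤) | OUT=(all ⊤)
  B4: | IN=(all ⊤) | OUT=(all ⊤)
  B5: | IN=(all ⊤) | OUT=(all ⊤)

Merge at B2: IN[B2] = OUT[B1] = {a: ⊤, b: ⊤, c: +, d: ⊤, e: ⊤, f: ⊤}
Applying B2's transfer function to that IN value gives OUT[B2] (row B2 above).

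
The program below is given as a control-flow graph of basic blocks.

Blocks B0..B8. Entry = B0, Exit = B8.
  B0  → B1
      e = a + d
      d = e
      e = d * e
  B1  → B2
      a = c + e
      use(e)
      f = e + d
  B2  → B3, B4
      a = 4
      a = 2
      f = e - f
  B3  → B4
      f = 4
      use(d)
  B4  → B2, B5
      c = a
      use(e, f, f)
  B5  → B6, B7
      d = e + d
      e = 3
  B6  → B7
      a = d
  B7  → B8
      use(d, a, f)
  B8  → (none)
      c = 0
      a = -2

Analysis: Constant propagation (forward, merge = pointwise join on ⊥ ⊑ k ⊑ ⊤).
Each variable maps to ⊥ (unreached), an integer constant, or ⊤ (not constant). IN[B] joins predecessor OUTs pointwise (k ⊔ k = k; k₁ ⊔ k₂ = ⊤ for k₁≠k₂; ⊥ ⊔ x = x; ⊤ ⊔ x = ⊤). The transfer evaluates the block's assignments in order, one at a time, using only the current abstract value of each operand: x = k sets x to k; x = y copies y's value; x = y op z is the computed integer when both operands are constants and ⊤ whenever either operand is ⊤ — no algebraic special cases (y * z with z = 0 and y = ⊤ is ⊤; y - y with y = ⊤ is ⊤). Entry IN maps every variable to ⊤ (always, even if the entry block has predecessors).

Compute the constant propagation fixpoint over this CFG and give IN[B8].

Answer: {a: ⊤, b: ⊤, c: 2, d: ⊤, e: 3, f: ⊤}

Trace:
Fixpoint table:
  B0: | IN=(all ⊤) | OUT=(all ⊤)
  B1: | IN=(all ⊤) | OUT=(all ⊤)
  B2: | IN=(all ⊤) | OUT={a:2; rest ⊤}
  B3: | IN={a:2; rest ⊤} | OUT={a:2, f:4; rest ⊤}
  B4: | IN={a:2; rest ⊤} | OUT={a:2, c:2; rest ⊤}
  B5: | IN={a:2, c:2; rest ⊤} | OUT={a:2, c:2, e:3; rest ⊤}
  B6: | IN={a:2, c:2, e:3; rest ⊤} | OUT={c:2, e:3; rest ⊤}
  B7: | IN={c:2, e:3; rest ⊤} | OUT={c:2, e:3; rest ⊤}
  B8: | IN={c:2, e:3; rest ⊤} | OUT={a:-2, c:0, e:3; rest ⊤}

Merge at B8: IN[B8] = OUT[B7] = {a: ⊤, b: ⊤, c: 2, d: ⊤, e: 3, f: ⊤}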